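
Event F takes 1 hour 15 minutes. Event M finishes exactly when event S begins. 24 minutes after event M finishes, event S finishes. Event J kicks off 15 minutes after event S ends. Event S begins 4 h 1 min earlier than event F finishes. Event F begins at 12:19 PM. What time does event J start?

Event F ends at 12:19 PM + 75 min = 1:34 PM.
Event S starts at 1:34 PM − 241 min = 9:33 AM.
So event M ends at 9:33 AM.
Event S ends at 9:33 AM + 24 min = 9:57 AM.
Event J starts at 9:57 AM + 15 min = 10:12 AM.

10:12 AM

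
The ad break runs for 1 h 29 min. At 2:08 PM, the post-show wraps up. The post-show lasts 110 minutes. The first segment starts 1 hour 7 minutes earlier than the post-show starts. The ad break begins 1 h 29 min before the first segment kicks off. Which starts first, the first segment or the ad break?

The post-show starts at 2:08 PM − 110 min = 12:18 PM.
The first segment starts at 12:18 PM − 67 min = 11:11 AM.
The ad break starts at 11:11 AM − 89 min = 9:42 AM.
The first segment starts at 11:11 AM and the ad break starts at 9:42 AM, so the ad break is first.

the ad break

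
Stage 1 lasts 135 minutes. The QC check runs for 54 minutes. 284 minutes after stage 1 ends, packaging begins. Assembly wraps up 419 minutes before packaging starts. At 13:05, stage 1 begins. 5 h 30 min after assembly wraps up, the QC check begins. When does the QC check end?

19:29

Stage 1 ends at 13:05 + 135 min = 15:20.
Packaging starts at 15:20 + 284 min = 20:04.
Assembly ends at 20:04 − 419 min = 13:05.
The QC check starts at 13:05 + 330 min = 18:35.
The QC check ends at 18:35 + 54 min = 19:29.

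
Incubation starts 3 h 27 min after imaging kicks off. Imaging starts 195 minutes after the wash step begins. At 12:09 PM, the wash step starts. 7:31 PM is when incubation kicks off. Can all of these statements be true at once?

No

Imaging starts at 12:09 PM + 195 min = 3:24 PM.
Incubation starts at 3:24 PM + 207 min = 6:51 PM.
But incubation is also said to start at 7:31 PM — a 40-minute conflict.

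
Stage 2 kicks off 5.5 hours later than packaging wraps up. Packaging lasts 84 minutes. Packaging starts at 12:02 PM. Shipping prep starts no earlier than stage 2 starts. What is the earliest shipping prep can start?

6:56 PM

Packaging ends at 12:02 PM + 84 min = 1:26 PM.
Stage 2 starts at 1:26 PM + 330 min = 6:56 PM.
Shipping prep is bounded by stage 2, so the earliest it can start is 6:56 PM.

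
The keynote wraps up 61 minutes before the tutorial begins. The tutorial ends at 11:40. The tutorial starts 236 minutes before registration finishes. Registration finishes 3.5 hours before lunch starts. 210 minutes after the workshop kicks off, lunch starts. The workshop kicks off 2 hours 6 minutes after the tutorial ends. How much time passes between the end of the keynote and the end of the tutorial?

171 minutes

The workshop starts at 11:40 + 126 min = 13:46.
Lunch starts at 13:46 + 210 min = 17:16.
Registration ends at 17:16 − 210 min = 13:46.
The tutorial starts at 13:46 − 236 min = 09:50.
The keynote ends at 09:50 − 61 min = 08:49.
From 08:49 to 11:40 is 171 minutes.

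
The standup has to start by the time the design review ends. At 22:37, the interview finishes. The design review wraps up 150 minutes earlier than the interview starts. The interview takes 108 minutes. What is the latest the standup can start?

The interview starts at 22:37 − 108 min = 20:49.
The design review ends at 20:49 − 150 min = 18:19.
The standup is bounded by the design review, so the latest it can start is 18:19.

18:19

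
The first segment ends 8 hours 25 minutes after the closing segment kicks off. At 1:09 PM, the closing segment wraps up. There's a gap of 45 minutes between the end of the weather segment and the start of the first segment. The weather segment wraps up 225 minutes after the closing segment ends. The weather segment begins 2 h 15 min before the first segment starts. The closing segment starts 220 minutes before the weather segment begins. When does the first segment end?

The weather segment ends at 1:09 PM + 225 min = 4:54 PM.
The first segment starts at 4:54 PM + 45 min = 5:39 PM.
The weather segment starts at 5:39 PM − 135 min = 3:24 PM.
The closing segment starts at 3:24 PM − 220 min = 11:44 AM.
The first segment ends at 11:44 AM + 505 min = 8:09 PM.

8:09 PM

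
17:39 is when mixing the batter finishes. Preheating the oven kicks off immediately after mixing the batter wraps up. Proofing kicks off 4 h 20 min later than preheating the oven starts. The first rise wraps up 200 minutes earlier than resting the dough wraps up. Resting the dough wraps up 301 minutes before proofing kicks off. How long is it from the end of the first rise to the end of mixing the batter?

Preheating the oven starts at 17:39.
Proofing starts at 17:39 + 260 min = 21:59.
Resting the dough ends at 21:59 − 301 min = 16:58.
The first rise ends at 16:58 − 200 min = 13:38.
From 13:38 to 17:39 is 4 h 1 min.

4 h 1 min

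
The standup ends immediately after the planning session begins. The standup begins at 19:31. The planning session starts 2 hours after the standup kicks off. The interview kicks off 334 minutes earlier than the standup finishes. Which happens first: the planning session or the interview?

The planning session starts at 19:31 + 120 min = 21:31.
So the standup ends at 21:31.
The interview starts at 21:31 − 334 min = 15:57.
The planning session starts at 21:31 and the interview starts at 15:57, so the interview is first.

the interview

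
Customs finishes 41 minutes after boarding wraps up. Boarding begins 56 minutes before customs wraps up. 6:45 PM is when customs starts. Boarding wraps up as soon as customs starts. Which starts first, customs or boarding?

boarding

Boarding ends at 6:45 PM.
Customs ends at 6:45 PM + 41 min = 7:26 PM.
Boarding starts at 7:26 PM − 56 min = 6:30 PM.
Customs starts at 6:45 PM and boarding starts at 6:30 PM, so boarding is first.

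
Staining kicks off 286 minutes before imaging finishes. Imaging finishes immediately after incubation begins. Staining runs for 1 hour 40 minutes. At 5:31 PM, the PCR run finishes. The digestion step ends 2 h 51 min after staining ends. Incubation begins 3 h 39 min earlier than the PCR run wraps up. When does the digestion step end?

Incubation starts at 5:31 PM − 219 min = 1:52 PM.
So imaging ends at 1:52 PM.
Staining starts at 1:52 PM − 286 min = 9:06 AM.
Staining ends at 9:06 AM + 100 min = 10:46 AM.
The digestion step ends at 10:46 AM + 171 min = 1:37 PM.

1:37 PM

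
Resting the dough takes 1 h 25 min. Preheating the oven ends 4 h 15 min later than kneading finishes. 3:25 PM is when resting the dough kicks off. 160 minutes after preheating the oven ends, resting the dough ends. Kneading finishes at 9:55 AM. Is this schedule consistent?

Yes

Preheating the oven ends at 9:55 AM + 255 min = 2:10 PM.
Resting the dough ends at 2:10 PM + 160 min = 4:50 PM.
Resting the dough starts at 4:50 PM − 85 min = 3:25 PM.
That matches the stated 3:25 PM, so the schedule is consistent.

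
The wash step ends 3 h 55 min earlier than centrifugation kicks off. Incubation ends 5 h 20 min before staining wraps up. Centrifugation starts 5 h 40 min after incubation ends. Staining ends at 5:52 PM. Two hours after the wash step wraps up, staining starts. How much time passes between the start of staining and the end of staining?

Incubation ends at 5:52 PM − 320 min = 12:32 PM.
Centrifugation starts at 12:32 PM + 340 min = 6:12 PM.
The wash step ends at 6:12 PM − 235 min = 2:17 PM.
Staining starts at 2:17 PM + 120 min = 4:17 PM.
From 4:17 PM to 5:52 PM is 1 hour 35 minutes.

1 hour 35 minutes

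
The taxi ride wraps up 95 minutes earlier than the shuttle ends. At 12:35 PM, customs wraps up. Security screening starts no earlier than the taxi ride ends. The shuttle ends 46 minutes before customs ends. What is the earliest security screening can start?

The shuttle ends at 12:35 PM − 46 min = 11:49 AM.
The taxi ride ends at 11:49 AM − 95 min = 10:14 AM.
Security screening is bounded by the taxi ride, so the earliest it can start is 10:14 AM.

10:14 AM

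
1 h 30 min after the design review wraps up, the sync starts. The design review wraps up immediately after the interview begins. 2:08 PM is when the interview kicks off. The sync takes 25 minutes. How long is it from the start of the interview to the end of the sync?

1 h 55 min

The design review ends at 2:08 PM.
The sync starts at 2:08 PM + 90 min = 3:38 PM.
The sync ends at 3:38 PM + 25 min = 4:03 PM.
From 2:08 PM to 4:03 PM is 1 h 55 min.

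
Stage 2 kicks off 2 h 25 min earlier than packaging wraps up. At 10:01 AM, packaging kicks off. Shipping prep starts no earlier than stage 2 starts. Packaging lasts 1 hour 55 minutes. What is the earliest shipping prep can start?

9:31 AM

Packaging ends at 10:01 AM + 115 min = 11:56 AM.
Stage 2 starts at 11:56 AM − 145 min = 9:31 AM.
Shipping prep is bounded by stage 2, so the earliest it can start is 9:31 AM.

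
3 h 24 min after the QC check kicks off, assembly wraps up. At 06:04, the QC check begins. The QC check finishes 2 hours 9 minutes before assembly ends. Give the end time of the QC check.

07:19

Assembly ends at 06:04 + 204 min = 09:28.
The QC check ends at 09:28 − 129 min = 07:19.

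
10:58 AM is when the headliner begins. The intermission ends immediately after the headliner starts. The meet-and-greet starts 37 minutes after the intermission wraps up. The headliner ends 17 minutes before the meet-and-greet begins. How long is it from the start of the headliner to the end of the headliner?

The intermission ends at 10:58 AM.
The meet-and-greet starts at 10:58 AM + 37 min = 11:35 AM.
The headliner ends at 11:35 AM − 17 min = 11:18 AM.
From 10:58 AM to 11:18 AM is 20 minutes.

20 minutes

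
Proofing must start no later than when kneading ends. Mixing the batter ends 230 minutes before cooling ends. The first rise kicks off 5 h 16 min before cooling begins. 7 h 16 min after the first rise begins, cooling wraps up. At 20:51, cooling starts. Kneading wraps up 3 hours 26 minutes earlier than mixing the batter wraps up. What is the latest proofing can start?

The first rise starts at 20:51 − 316 min = 15:35.
Cooling ends at 15:35 + 436 min = 22:51.
Mixing the batter ends at 22:51 − 230 min = 19:01.
Kneading ends at 19:01 − 206 min = 15:35.
Proofing is bounded by kneading, so the latest it can start is 15:35.

15:35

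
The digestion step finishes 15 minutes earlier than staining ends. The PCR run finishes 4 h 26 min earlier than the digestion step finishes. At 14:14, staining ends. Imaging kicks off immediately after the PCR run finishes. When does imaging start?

09:33

The digestion step ends at 14:14 − 15 min = 13:59.
The PCR run ends at 13:59 − 266 min = 09:33.
So imaging starts at 09:33.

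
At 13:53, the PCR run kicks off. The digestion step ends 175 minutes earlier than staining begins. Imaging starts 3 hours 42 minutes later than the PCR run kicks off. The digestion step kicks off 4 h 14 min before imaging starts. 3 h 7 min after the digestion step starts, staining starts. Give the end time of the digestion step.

Imaging starts at 13:53 + 222 min = 17:35.
The digestion step starts at 17:35 − 254 min = 13:21.
Staining starts at 13:21 + 187 min = 16:28.
The digestion step ends at 16:28 − 175 min = 13:33.

13:33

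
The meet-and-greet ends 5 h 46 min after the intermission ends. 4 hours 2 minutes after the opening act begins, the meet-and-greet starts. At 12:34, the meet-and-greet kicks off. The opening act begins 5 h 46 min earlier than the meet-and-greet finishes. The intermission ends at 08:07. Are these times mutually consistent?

No

The meet-and-greet ends at 08:07 + 346 min = 13:53.
The opening act starts at 13:53 − 346 min = 08:07.
The meet-and-greet starts at 08:07 + 242 min = 12:09.
But the meet-and-greet is also said to start at 12:34 — a 25-minute conflict.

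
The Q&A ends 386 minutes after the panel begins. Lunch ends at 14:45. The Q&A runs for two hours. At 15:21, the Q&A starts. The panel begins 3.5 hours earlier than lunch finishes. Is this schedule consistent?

No

The panel starts at 14:45 − 210 min = 11:15.
The Q&A ends at 11:15 + 386 min = 17:41.
The Q&A starts at 17:41 − 120 min = 15:41.
But the Q&A is also said to start at 15:21 — a 20-minute conflict.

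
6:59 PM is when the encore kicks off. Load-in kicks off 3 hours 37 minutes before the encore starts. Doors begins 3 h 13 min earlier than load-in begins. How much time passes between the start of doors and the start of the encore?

6 hours 50 minutes

Load-in starts at 6:59 PM − 217 min = 3:22 PM.
Doors starts at 3:22 PM − 193 min = 12:09 PM.
From 12:09 PM to 6:59 PM is 6 hours 50 minutes.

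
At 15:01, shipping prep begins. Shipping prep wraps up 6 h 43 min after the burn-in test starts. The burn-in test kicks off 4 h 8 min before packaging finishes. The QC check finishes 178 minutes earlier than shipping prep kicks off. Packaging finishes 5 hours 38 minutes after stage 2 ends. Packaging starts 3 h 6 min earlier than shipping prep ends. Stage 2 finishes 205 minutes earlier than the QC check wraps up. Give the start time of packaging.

13:45

The QC check ends at 15:01 − 178 min = 12:03.
Stage 2 ends at 12:03 − 205 min = 08:38.
Packaging ends at 08:38 + 338 min = 14:16.
The burn-in test starts at 14:16 − 248 min = 10:08.
Shipping prep ends at 10:08 + 403 min = 16:51.
Packaging starts at 16:51 − 186 min = 13:45.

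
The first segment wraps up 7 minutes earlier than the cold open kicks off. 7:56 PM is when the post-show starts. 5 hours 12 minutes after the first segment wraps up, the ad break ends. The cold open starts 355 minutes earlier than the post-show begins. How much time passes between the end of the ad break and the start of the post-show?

50 minutes

The cold open starts at 7:56 PM − 355 min = 2:01 PM.
The first segment ends at 2:01 PM − 7 min = 1:54 PM.
The ad break ends at 1:54 PM + 312 min = 7:06 PM.
From 7:06 PM to 7:56 PM is 50 minutes.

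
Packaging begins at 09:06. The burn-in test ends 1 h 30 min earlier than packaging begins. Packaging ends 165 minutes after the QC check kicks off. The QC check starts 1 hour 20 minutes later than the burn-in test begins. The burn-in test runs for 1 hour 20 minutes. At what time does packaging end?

The burn-in test ends at 09:06 − 90 min = 07:36.
The burn-in test starts at 07:36 − 80 min = 06:16.
The QC check starts at 06:16 + 80 min = 07:36.
Packaging ends at 07:36 + 165 min = 10:21.

10:21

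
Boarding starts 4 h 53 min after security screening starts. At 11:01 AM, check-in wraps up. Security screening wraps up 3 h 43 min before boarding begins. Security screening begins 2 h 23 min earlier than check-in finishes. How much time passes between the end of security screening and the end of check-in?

Security screening starts at 11:01 AM − 143 min = 8:38 AM.
Boarding starts at 8:38 AM + 293 min = 1:31 PM.
Security screening ends at 1:31 PM − 223 min = 9:48 AM.
From 9:48 AM to 11:01 AM is 1 h 13 min.

1 h 13 min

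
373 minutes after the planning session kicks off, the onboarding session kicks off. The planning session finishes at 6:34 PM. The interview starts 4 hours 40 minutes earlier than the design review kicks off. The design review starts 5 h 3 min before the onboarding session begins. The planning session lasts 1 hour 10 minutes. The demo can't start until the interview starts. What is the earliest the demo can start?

The planning session starts at 6:34 PM − 70 min = 5:24 PM.
The onboarding session starts at 5:24 PM + 373 min = 11:37 PM.
The design review starts at 11:37 PM − 303 min = 6:34 PM.
The interview starts at 6:34 PM − 280 min = 1:54 PM.
The demo is bounded by the interview, so the earliest it can start is 1:54 PM.

1:54 PM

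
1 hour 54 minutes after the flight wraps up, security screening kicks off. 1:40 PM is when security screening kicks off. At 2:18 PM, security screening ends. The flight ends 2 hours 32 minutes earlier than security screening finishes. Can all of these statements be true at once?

The flight ends at 2:18 PM − 152 min = 11:46 AM.
Security screening starts at 11:46 AM + 114 min = 1:40 PM.
That matches the stated 1:40 PM, so the schedule is consistent.

Yes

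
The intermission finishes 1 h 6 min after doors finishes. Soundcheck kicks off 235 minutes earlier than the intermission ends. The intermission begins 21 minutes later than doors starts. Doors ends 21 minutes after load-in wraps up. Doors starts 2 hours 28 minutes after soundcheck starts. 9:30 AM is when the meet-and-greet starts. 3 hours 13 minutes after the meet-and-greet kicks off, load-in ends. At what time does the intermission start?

Load-in ends at 9:30 AM + 193 min = 12:43 PM.
Doors ends at 12:43 PM + 21 min = 1:04 PM.
The intermission ends at 1:04 PM + 66 min = 2:10 PM.
Soundcheck starts at 2:10 PM − 235 min = 10:15 AM.
Doors starts at 10:15 AM + 148 min = 12:43 PM.
The intermission starts at 12:43 PM + 21 min = 1:04 PM.

1:04 PM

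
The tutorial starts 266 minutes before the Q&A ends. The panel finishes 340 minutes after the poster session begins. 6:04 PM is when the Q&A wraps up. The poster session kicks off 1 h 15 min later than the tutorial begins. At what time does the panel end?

The tutorial starts at 6:04 PM − 266 min = 1:38 PM.
The poster session starts at 1:38 PM + 75 min = 2:53 PM.
The panel ends at 2:53 PM + 340 min = 8:33 PM.

8:33 PM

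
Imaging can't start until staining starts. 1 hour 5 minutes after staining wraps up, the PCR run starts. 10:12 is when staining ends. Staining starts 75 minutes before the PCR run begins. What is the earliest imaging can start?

10:02

The PCR run starts at 10:12 + 65 min = 11:17.
Staining starts at 11:17 − 75 min = 10:02.
Imaging is bounded by staining, so the earliest it can start is 10:02.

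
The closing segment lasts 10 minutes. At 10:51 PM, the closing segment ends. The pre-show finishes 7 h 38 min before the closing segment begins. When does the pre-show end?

The closing segment starts at 10:51 PM − 10 min = 10:41 PM.
The pre-show ends at 10:41 PM − 458 min = 3:03 PM.

3:03 PM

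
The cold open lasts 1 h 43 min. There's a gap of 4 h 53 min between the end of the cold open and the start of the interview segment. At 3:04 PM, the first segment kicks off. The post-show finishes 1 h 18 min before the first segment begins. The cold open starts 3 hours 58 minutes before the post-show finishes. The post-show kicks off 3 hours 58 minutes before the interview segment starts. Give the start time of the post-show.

The post-show ends at 3:04 PM − 78 min = 1:46 PM.
The cold open starts at 1:46 PM − 238 min = 9:48 AM.
The cold open ends at 9:48 AM + 103 min = 11:31 AM.
The interview segment starts at 11:31 AM + 293 min = 4:24 PM.
The post-show starts at 4:24 PM − 238 min = 12:26 PM.

12:26 PM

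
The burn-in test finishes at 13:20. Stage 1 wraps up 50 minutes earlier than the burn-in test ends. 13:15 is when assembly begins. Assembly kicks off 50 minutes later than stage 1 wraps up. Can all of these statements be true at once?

Stage 1 ends at 13:20 − 50 min = 12:30.
Assembly starts at 12:30 + 50 min = 13:20.
But assembly is also said to start at 13:15 — a 5-minute conflict.

No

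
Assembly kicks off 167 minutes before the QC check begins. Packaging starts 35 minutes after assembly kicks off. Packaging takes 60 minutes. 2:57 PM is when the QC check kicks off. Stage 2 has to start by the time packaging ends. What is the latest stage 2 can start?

1:45 PM

Assembly starts at 2:57 PM − 167 min = 12:10 PM.
Packaging starts at 12:10 PM + 35 min = 12:45 PM.
Packaging ends at 12:45 PM + 60 min = 1:45 PM.
Stage 2 is bounded by packaging, so the latest it can start is 1:45 PM.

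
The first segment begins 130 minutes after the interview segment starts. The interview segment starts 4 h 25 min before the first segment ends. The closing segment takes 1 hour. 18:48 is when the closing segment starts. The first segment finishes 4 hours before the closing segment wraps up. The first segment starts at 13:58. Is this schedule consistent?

No

The closing segment ends at 18:48 + 60 min = 19:48.
The first segment ends at 19:48 − 240 min = 15:48.
The interview segment starts at 15:48 − 265 min = 11:23.
The first segment starts at 11:23 + 130 min = 13:33.
But the first segment is also said to start at 13:58 — a 25-minute conflict.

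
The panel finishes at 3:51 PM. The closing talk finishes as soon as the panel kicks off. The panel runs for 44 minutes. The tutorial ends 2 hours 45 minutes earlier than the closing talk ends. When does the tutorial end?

12:22 PM

The panel starts at 3:51 PM − 44 min = 3:07 PM.
So the closing talk ends at 3:07 PM.
The tutorial ends at 3:07 PM − 165 min = 12:22 PM.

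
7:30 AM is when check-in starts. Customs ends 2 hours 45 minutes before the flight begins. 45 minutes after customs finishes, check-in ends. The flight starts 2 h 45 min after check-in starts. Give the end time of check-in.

The flight starts at 7:30 AM + 165 min = 10:15 AM.
Customs ends at 10:15 AM − 165 min = 7:30 AM.
Check-in ends at 7:30 AM + 45 min = 8:15 AM.

8:15 AM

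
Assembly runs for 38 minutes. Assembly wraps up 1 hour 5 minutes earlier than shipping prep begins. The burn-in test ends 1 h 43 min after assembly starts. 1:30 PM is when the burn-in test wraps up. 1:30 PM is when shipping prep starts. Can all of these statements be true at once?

Yes

Assembly ends at 1:30 PM − 65 min = 12:25 PM.
Assembly starts at 12:25 PM − 38 min = 11:47 AM.
The burn-in test ends at 11:47 AM + 103 min = 1:30 PM.
That matches the stated 1:30 PM, so the schedule is consistent.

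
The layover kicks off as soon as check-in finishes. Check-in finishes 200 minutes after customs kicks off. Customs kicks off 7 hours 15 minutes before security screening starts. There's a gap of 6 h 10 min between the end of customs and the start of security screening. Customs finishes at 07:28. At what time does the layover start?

09:43

Security screening starts at 07:28 + 370 min = 13:38.
Customs starts at 13:38 − 435 min = 06:23.
Check-in ends at 06:23 + 200 min = 09:43.
So the layover starts at 09:43.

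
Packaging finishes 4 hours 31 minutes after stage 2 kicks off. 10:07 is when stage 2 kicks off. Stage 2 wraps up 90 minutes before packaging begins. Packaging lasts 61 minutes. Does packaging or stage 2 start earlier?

Packaging ends at 10:07 + 271 min = 14:38.
Packaging starts at 14:38 − 61 min = 13:37.
Packaging starts at 13:37 and stage 2 starts at 10:07, so stage 2 is first.

stage 2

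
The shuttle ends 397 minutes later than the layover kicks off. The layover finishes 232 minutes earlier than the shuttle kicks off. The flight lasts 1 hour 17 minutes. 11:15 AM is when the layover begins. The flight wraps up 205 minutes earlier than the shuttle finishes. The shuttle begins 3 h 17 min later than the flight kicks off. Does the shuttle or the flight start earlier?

The shuttle ends at 11:15 AM + 397 min = 5:52 PM.
The flight ends at 5:52 PM − 205 min = 2:27 PM.
The flight starts at 2:27 PM − 77 min = 1:10 PM.
The shuttle starts at 1:10 PM + 197 min = 4:27 PM.
The shuttle starts at 4:27 PM and the flight starts at 1:10 PM, so the flight is first.

the flight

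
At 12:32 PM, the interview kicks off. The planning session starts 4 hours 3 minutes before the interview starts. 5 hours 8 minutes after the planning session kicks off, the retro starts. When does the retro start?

The planning session starts at 12:32 PM − 243 min = 8:29 AM.
The retro starts at 8:29 AM + 308 min = 1:37 PM.

1:37 PM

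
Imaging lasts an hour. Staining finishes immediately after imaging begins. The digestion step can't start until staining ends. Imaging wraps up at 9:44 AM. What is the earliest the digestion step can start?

Imaging starts at 9:44 AM − 60 min = 8:44 AM.
So staining ends at 8:44 AM.
The digestion step is bounded by staining, so the earliest it can start is 8:44 AM.

8:44 AM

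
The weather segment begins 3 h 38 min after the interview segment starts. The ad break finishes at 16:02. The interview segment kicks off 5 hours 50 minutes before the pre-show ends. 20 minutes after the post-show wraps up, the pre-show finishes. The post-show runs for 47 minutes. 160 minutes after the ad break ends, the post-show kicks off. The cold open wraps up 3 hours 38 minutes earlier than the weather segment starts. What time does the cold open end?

13:59

The post-show starts at 16:02 + 160 min = 18:42.
The post-show ends at 18:42 + 47 min = 19:29.
The pre-show ends at 19:29 + 20 min = 19:49.
The interview segment starts at 19:49 − 350 min = 13:59.
The weather segment starts at 13:59 + 218 min = 17:37.
The cold open ends at 17:37 − 218 min = 13:59.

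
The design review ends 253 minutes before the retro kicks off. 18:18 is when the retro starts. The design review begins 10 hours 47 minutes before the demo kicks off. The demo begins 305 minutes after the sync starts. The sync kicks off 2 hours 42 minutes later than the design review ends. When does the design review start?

11:05

The design review ends at 18:18 − 253 min = 14:05.
The sync starts at 14:05 + 162 min = 16:47.
The demo starts at 16:47 + 305 min = 21:52.
The design review starts at 21:52 − 647 min = 11:05.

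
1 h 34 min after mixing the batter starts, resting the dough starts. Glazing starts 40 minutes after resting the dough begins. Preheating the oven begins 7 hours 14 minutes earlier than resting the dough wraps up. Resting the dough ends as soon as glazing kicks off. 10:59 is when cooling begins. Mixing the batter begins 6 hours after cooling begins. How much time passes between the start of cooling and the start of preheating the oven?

Mixing the batter starts at 10:59 + 360 min = 16:59.
Resting the dough starts at 16:59 + 94 min = 18:33.
Glazing starts at 18:33 + 40 min = 19:13.
So resting the dough ends at 19:13.
Preheating the oven starts at 19:13 − 434 min = 11:59.
From 10:59 to 11:59 is 1 hour.

1 hour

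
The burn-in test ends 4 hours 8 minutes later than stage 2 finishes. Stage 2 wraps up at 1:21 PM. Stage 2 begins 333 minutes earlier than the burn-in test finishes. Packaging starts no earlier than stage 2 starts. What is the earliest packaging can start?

The burn-in test ends at 1:21 PM + 248 min = 5:29 PM.
Stage 2 starts at 5:29 PM − 333 min = 11:56 AM.
Packaging is bounded by stage 2, so the earliest it can start is 11:56 AM.

11:56 AM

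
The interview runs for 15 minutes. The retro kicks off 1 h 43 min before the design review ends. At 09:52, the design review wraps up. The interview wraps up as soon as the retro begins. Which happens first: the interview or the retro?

The retro starts at 09:52 − 103 min = 08:09.
So the interview ends at 08:09.
The interview starts at 08:09 − 15 min = 07:54.
The interview starts at 07:54 and the retro starts at 08:09, so the interview is first.

the interview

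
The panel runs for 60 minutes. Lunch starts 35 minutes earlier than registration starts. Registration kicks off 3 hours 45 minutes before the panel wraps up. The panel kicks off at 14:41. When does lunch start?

The panel ends at 14:41 + 60 min = 15:41.
Registration starts at 15:41 − 225 min = 11:56.
Lunch starts at 11:56 − 35 min = 11:21.

11:21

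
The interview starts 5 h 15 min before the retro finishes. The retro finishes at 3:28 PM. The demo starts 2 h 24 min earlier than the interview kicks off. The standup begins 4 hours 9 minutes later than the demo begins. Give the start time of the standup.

The interview starts at 3:28 PM − 315 min = 10:13 AM.
The demo starts at 10:13 AM − 144 min = 7:49 AM.
The standup starts at 7:49 AM + 249 min = 11:58 AM.

11:58 AM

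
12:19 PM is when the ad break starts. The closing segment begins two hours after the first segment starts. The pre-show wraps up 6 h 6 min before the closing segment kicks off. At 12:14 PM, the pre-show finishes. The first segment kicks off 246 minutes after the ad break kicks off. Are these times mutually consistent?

The first segment starts at 12:19 PM + 246 min = 4:25 PM.
The closing segment starts at 4:25 PM + 120 min = 6:25 PM.
The pre-show ends at 6:25 PM − 366 min = 12:19 PM.
But the pre-show is also said to end at 12:14 PM — a 5-minute conflict.

No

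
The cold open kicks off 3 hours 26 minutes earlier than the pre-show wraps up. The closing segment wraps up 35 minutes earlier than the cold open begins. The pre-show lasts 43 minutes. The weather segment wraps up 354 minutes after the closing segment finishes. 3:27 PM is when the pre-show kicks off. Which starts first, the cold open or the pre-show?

The pre-show ends at 3:27 PM + 43 min = 4:10 PM.
The cold open starts at 4:10 PM − 206 min = 12:44 PM.
The cold open starts at 12:44 PM and the pre-show starts at 3:27 PM, so the cold open is first.

the cold open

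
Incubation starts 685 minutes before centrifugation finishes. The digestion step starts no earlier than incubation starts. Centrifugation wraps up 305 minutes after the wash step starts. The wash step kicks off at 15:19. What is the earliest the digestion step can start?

08:59

Centrifugation ends at 15:19 + 305 min = 20:24.
Incubation starts at 20:24 − 685 min = 08:59.
The digestion step is bounded by incubation, so the earliest it can start is 08:59.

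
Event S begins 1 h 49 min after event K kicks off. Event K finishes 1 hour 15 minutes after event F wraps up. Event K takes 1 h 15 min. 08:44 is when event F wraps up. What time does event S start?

Event K ends at 08:44 + 75 min = 09:59.
Event K starts at 09:59 − 75 min = 08:44.
Event S starts at 08:44 + 109 min = 10:33.

10:33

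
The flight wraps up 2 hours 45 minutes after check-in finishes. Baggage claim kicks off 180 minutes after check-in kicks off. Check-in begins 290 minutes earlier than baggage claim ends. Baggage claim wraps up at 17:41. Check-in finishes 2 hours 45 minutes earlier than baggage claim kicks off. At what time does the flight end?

Check-in starts at 17:41 − 290 min = 12:51.
Baggage claim starts at 12:51 + 180 min = 15:51.
Check-in ends at 15:51 − 165 min = 13:06.
The flight ends at 13:06 + 165 min = 15:51.

15:51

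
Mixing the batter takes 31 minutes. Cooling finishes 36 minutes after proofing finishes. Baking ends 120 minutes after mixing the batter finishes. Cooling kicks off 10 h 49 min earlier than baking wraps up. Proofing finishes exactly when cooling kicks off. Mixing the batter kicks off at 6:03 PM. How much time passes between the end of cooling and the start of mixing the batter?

Mixing the batter ends at 6:03 PM + 31 min = 6:34 PM.
Baking ends at 6:34 PM + 120 min = 8:34 PM.
Cooling starts at 8:34 PM − 649 min = 9:45 AM.
So proofing ends at 9:45 AM.
Cooling ends at 9:45 AM + 36 min = 10:21 AM.
From 10:21 AM to 6:03 PM is 7 hours 42 minutes.

7 hours 42 minutes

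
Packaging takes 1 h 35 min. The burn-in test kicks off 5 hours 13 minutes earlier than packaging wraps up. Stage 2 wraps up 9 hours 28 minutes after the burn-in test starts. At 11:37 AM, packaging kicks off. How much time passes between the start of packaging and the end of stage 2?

350 minutes

Packaging ends at 11:37 AM + 95 min = 1:12 PM.
The burn-in test starts at 1:12 PM − 313 min = 7:59 AM.
Stage 2 ends at 7:59 AM + 568 min = 5:27 PM.
From 11:37 AM to 5:27 PM is 350 minutes.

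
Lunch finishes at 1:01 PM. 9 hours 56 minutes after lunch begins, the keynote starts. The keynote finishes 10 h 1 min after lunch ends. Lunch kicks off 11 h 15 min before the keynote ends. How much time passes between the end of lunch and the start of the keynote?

8 hours 42 minutes

The keynote ends at 1:01 PM + 601 min = 11:02 PM.
Lunch starts at 11:02 PM − 675 min = 11:47 AM.
The keynote starts at 11:47 AM + 596 min = 9:43 PM.
From 1:01 PM to 9:43 PM is 8 hours 42 minutes.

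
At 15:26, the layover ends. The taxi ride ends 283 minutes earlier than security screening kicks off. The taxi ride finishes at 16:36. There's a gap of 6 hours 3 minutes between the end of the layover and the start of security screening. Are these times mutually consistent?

No

Security screening starts at 15:26 + 363 min = 21:29.
The taxi ride ends at 21:29 − 283 min = 16:46.
But the taxi ride is also said to end at 16:36 — a 10-minute conflict.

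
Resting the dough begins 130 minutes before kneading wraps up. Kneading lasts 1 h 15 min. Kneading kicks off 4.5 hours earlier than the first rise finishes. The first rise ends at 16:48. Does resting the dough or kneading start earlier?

Kneading starts at 16:48 − 270 min = 12:18.
Kneading ends at 12:18 + 75 min = 13:33.
Resting the dough starts at 13:33 − 130 min = 11:23.
Resting the dough starts at 11:23 and kneading starts at 12:18, so resting the dough is first.

resting the dough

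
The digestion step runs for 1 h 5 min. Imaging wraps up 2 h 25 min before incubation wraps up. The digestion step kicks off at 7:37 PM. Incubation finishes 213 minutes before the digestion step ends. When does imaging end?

The digestion step ends at 7:37 PM + 65 min = 8:42 PM.
Incubation ends at 8:42 PM − 213 min = 5:09 PM.
Imaging ends at 5:09 PM − 145 min = 2:44 PM.

2:44 PM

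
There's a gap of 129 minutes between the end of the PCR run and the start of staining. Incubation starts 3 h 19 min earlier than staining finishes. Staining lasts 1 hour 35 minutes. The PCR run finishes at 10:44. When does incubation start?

Staining starts at 10:44 + 129 min = 12:53.
Staining ends at 12:53 + 95 min = 14:28.
Incubation starts at 14:28 − 199 min = 11:09.

11:09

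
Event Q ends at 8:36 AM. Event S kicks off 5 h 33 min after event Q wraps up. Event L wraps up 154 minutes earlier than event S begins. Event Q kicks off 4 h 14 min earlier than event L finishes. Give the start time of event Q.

Event S starts at 8:36 AM + 333 min = 2:09 PM.
Event L ends at 2:09 PM − 154 min = 11:35 AM.
Event Q starts at 11:35 AM − 254 min = 7:21 AM.

7:21 AM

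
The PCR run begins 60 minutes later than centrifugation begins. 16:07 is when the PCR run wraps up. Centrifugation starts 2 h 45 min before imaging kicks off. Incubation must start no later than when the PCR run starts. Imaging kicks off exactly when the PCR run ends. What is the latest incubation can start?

Imaging starts at 16:07.
Centrifugation starts at 16:07 − 165 min = 13:22.
The PCR run starts at 13:22 + 60 min = 14:22.
Incubation is bounded by the PCR run, so the latest it can start is 14:22.

14:22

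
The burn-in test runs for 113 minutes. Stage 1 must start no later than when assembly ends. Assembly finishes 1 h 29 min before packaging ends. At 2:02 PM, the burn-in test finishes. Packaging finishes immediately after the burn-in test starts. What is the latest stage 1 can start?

10:40 AM

The burn-in test starts at 2:02 PM − 113 min = 12:09 PM.
So packaging ends at 12:09 PM.
Assembly ends at 12:09 PM − 89 min = 10:40 AM.
Stage 1 is bounded by assembly, so the latest it can start is 10:40 AM.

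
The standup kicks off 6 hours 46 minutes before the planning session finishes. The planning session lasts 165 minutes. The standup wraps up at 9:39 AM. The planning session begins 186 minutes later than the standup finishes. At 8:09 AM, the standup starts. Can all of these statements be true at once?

The planning session starts at 9:39 AM + 186 min = 12:45 PM.
The planning session ends at 12:45 PM + 165 min = 3:30 PM.
The standup starts at 3:30 PM − 406 min = 8:44 AM.
But the standup is also said to start at 8:09 AM — a 35-minute conflict.

No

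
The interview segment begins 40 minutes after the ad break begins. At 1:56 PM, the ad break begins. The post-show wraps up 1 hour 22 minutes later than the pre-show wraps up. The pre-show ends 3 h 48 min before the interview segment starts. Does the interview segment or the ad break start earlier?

The interview segment starts at 1:56 PM + 40 min = 2:36 PM.
The interview segment starts at 2:36 PM and the ad break starts at 1:56 PM, so the ad break is first.

the ad break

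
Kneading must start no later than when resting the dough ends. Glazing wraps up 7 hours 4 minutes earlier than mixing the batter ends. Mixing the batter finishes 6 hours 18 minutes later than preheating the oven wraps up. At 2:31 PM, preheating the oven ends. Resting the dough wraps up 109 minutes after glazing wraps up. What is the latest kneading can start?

3:34 PM

Mixing the batter ends at 2:31 PM + 378 min = 8:49 PM.
Glazing ends at 8:49 PM − 424 min = 1:45 PM.
Resting the dough ends at 1:45 PM + 109 min = 3:34 PM.
Kneading is bounded by resting the dough, so the latest it can start is 3:34 PM.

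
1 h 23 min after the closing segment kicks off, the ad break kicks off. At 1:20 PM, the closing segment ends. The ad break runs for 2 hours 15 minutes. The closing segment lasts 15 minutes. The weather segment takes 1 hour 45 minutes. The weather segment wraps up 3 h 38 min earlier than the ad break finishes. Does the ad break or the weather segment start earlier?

the weather segment

The closing segment starts at 1:20 PM − 15 min = 1:05 PM.
The ad break starts at 1:05 PM + 83 min = 2:28 PM.
The ad break ends at 2:28 PM + 135 min = 4:43 PM.
The weather segment ends at 4:43 PM − 218 min = 1:05 PM.
The weather segment starts at 1:05 PM − 105 min = 11:20 AM.
The ad break starts at 2:28 PM and the weather segment starts at 11:20 AM, so the weather segment is first.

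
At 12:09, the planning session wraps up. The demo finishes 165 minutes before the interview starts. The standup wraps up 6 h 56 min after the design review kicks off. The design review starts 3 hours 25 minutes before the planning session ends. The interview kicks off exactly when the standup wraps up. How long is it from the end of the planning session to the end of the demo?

46 minutes

The design review starts at 12:09 − 205 min = 08:44.
The standup ends at 08:44 + 416 min = 15:40.
So the interview starts at 15:40.
The demo ends at 15:40 − 165 min = 12:55.
From 12:09 to 12:55 is 46 minutes.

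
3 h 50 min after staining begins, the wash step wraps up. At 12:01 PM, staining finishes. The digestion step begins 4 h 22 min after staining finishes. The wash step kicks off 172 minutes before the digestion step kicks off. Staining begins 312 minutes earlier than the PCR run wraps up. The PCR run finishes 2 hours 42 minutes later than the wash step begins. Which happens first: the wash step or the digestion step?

The digestion step starts at 12:01 PM + 262 min = 4:23 PM.
The wash step starts at 4:23 PM − 172 min = 1:31 PM.
The wash step starts at 1:31 PM and the digestion step starts at 4:23 PM, so the wash step is first.

the wash step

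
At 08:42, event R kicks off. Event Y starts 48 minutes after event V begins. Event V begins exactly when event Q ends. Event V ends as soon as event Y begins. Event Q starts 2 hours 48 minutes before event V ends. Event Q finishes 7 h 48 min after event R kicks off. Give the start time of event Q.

Event Q ends at 08:42 + 468 min = 16:30.
So event V starts at 16:30.
Event Y starts at 16:30 + 48 min = 17:18.
So event V ends at 17:18.
Event Q starts at 17:18 − 168 min = 14:30.

14:30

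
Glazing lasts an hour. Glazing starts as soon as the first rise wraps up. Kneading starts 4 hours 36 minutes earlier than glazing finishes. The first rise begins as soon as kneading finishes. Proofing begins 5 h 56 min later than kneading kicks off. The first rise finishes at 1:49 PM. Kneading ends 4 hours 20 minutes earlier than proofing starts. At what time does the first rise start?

Glazing starts at 1:49 PM.
Glazing ends at 1:49 PM + 60 min = 2:49 PM.
Kneading starts at 2:49 PM − 276 min = 10:13 AM.
Proofing starts at 10:13 AM + 356 min = 4:09 PM.
Kneading ends at 4:09 PM − 260 min = 11:49 AM.
So the first rise starts at 11:49 AM.

11:49 AM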